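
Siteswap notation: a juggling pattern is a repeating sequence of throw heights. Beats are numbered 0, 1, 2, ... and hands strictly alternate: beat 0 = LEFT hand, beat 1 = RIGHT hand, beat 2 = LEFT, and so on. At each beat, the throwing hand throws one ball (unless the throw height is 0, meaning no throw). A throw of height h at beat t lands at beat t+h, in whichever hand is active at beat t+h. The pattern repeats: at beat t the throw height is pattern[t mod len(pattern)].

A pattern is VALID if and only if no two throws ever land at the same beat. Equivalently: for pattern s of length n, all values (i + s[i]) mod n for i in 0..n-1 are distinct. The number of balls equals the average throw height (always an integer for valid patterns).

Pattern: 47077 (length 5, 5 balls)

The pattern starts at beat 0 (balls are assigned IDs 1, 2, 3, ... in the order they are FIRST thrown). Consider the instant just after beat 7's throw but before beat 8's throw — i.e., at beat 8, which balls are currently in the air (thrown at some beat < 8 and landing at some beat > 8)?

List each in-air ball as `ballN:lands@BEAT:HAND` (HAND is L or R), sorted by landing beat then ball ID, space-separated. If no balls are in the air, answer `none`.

Beat 0 (L): throw ball1 h=4 -> lands@4:L; in-air after throw: [b1@4:L]
Beat 1 (R): throw ball2 h=7 -> lands@8:L; in-air after throw: [b1@4:L b2@8:L]
Beat 3 (R): throw ball3 h=7 -> lands@10:L; in-air after throw: [b1@4:L b2@8:L b3@10:L]
Beat 4 (L): throw ball1 h=7 -> lands@11:R; in-air after throw: [b2@8:L b3@10:L b1@11:R]
Beat 5 (R): throw ball4 h=4 -> lands@9:R; in-air after throw: [b2@8:L b4@9:R b3@10:L b1@11:R]
Beat 6 (L): throw ball5 h=7 -> lands@13:R; in-air after throw: [b2@8:L b4@9:R b3@10:L b1@11:R b5@13:R]
Beat 8 (L): throw ball2 h=7 -> lands@15:R; in-air after throw: [b4@9:R b3@10:L b1@11:R b5@13:R b2@15:R]

Answer: ball4:lands@9:R ball3:lands@10:L ball1:lands@11:R ball5:lands@13:R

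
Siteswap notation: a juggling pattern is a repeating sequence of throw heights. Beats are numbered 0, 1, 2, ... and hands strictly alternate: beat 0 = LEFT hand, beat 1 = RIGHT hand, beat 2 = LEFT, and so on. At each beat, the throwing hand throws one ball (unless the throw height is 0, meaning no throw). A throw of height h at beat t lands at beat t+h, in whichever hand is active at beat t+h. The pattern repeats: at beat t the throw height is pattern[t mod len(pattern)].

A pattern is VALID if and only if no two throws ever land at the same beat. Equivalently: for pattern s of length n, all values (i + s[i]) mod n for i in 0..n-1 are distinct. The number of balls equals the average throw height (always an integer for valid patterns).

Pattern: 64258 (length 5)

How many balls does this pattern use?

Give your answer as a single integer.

Answer: 5

Derivation:
Pattern = [6, 4, 2, 5, 8], length n = 5
  position 0: throw height = 6, running sum = 6
  position 1: throw height = 4, running sum = 10
  position 2: throw height = 2, running sum = 12
  position 3: throw height = 5, running sum = 17
  position 4: throw height = 8, running sum = 25
Total sum = 25; balls = sum / n = 25 / 5 = 5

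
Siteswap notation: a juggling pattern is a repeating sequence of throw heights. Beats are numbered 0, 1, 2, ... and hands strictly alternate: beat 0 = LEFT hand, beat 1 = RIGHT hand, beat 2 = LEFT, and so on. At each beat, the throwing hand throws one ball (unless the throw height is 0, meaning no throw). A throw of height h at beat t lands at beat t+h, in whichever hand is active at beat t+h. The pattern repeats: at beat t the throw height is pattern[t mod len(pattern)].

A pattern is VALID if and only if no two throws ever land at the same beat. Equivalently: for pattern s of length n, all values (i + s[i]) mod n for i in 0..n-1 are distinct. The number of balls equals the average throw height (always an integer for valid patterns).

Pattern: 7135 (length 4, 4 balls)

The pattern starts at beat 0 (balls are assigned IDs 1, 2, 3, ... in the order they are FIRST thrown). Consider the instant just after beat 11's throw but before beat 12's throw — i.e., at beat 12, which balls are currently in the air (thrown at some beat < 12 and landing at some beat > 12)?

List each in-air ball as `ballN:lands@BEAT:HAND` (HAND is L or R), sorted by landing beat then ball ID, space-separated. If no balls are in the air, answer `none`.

Beat 0 (L): throw ball1 h=7 -> lands@7:R; in-air after throw: [b1@7:R]
Beat 1 (R): throw ball2 h=1 -> lands@2:L; in-air after throw: [b2@2:L b1@7:R]
Beat 2 (L): throw ball2 h=3 -> lands@5:R; in-air after throw: [b2@5:R b1@7:R]
Beat 3 (R): throw ball3 h=5 -> lands@8:L; in-air after throw: [b2@5:R b1@7:R b3@8:L]
Beat 4 (L): throw ball4 h=7 -> lands@11:R; in-air after throw: [b2@5:R b1@7:R b3@8:L b4@11:R]
Beat 5 (R): throw ball2 h=1 -> lands@6:L; in-air after throw: [b2@6:L b1@7:R b3@8:L b4@11:R]
Beat 6 (L): throw ball2 h=3 -> lands@9:R; in-air after throw: [b1@7:R b3@8:L b2@9:R b4@11:R]
Beat 7 (R): throw ball1 h=5 -> lands@12:L; in-air after throw: [b3@8:L b2@9:R b4@11:R b1@12:L]
Beat 8 (L): throw ball3 h=7 -> lands@15:R; in-air after throw: [b2@9:R b4@11:R b1@12:L b3@15:R]
Beat 9 (R): throw ball2 h=1 -> lands@10:L; in-air after throw: [b2@10:L b4@11:R b1@12:L b3@15:R]
Beat 10 (L): throw ball2 h=3 -> lands@13:R; in-air after throw: [b4@11:R b1@12:L b2@13:R b3@15:R]
Beat 11 (R): throw ball4 h=5 -> lands@16:L; in-air after throw: [b1@12:L b2@13:R b3@15:R b4@16:L]
Beat 12 (L): throw ball1 h=7 -> lands@19:R; in-air after throw: [b2@13:R b3@15:R b4@16:L b1@19:R]

Answer: ball2:lands@13:R ball3:lands@15:R ball4:lands@16:L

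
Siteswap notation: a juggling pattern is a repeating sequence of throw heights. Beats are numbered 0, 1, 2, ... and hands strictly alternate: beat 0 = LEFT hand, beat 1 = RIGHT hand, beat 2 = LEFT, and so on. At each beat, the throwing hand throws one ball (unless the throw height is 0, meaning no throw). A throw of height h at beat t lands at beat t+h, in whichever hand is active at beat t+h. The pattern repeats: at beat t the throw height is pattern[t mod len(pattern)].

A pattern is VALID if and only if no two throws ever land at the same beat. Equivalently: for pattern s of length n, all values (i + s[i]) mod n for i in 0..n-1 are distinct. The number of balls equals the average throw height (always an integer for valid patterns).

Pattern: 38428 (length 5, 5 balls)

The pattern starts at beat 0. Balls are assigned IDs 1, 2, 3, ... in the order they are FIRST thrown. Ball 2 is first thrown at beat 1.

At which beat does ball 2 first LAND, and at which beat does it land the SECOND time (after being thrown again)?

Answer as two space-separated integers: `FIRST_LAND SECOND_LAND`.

Beat 0 (L): throw ball1 h=3 -> lands@3:R; in-air after throw: [b1@3:R]
Beat 1 (R): throw ball2 h=8 -> lands@9:R; in-air after throw: [b1@3:R b2@9:R]
Beat 2 (L): throw ball3 h=4 -> lands@6:L; in-air after throw: [b1@3:R b3@6:L b2@9:R]
Beat 3 (R): throw ball1 h=2 -> lands@5:R; in-air after throw: [b1@5:R b3@6:L b2@9:R]
Beat 4 (L): throw ball4 h=8 -> lands@12:L; in-air after throw: [b1@5:R b3@6:L b2@9:R b4@12:L]
Beat 5 (R): throw ball1 h=3 -> lands@8:L; in-air after throw: [b3@6:L b1@8:L b2@9:R b4@12:L]
Beat 6 (L): throw ball3 h=8 -> lands@14:L; in-air after throw: [b1@8:L b2@9:R b4@12:L b3@14:L]
Beat 7 (R): throw ball5 h=4 -> lands@11:R; in-air after throw: [b1@8:L b2@9:R b5@11:R b4@12:L b3@14:L]
Beat 8 (L): throw ball1 h=2 -> lands@10:L; in-air after throw: [b2@9:R b1@10:L b5@11:R b4@12:L b3@14:L]
Beat 9 (R): throw ball2 h=8 -> lands@17:R; in-air after throw: [b1@10:L b5@11:R b4@12:L b3@14:L b2@17:R]
Beat 10 (L): throw ball1 h=3 -> lands@13:R; in-air after throw: [b5@11:R b4@12:L b1@13:R b3@14:L b2@17:R]
Beat 11 (R): throw ball5 h=8 -> lands@19:R; in-air after throw: [b4@12:L b1@13:R b3@14:L b2@17:R b5@19:R]
Beat 12 (L): throw ball4 h=4 -> lands@16:L; in-air after throw: [b1@13:R b3@14:L b4@16:L b2@17:R b5@19:R]
Beat 13 (R): throw ball1 h=2 -> lands@15:R; in-air after throw: [b3@14:L b1@15:R b4@16:L b2@17:R b5@19:R]
Beat 14 (L): throw ball3 h=8 -> lands@22:L; in-air after throw: [b1@15:R b4@16:L b2@17:R b5@19:R b3@22:L]
Beat 15 (R): throw ball1 h=3 -> lands@18:L; in-air after throw: [b4@16:L b2@17:R b1@18:L b5@19:R b3@22:L]
Beat 16 (L): throw ball4 h=8 -> lands@24:L; in-air after throw: [b2@17:R b1@18:L b5@19:R b3@22:L b4@24:L]
Beat 17 (R): throw ball2 h=4 -> lands@21:R; in-air after throw: [b1@18:L b5@19:R b2@21:R b3@22:L b4@24:L]
Ball 2: thrown@1 h=8 -> first land @9; rethrown@9 h=8 -> second land @17

Answer: 9 17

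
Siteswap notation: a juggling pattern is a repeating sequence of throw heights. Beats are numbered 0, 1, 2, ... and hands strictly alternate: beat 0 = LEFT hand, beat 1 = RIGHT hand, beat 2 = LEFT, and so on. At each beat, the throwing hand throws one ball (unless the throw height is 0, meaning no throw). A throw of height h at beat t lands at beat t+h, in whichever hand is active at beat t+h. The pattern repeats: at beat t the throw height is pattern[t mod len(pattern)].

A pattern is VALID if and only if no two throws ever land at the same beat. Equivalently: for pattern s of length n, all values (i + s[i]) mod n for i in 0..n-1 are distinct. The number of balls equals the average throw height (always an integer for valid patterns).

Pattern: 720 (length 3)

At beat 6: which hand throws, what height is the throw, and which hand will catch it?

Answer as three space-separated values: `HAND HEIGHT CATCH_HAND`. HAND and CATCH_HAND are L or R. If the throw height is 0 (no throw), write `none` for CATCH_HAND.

Answer: L 7 R

Derivation:
Beat 6: 6 mod 2 = 0, so hand = L
Throw height = pattern[6 mod 3] = pattern[0] = 7
Lands at beat 6+7=13, 13 mod 2 = 1, so catch hand = R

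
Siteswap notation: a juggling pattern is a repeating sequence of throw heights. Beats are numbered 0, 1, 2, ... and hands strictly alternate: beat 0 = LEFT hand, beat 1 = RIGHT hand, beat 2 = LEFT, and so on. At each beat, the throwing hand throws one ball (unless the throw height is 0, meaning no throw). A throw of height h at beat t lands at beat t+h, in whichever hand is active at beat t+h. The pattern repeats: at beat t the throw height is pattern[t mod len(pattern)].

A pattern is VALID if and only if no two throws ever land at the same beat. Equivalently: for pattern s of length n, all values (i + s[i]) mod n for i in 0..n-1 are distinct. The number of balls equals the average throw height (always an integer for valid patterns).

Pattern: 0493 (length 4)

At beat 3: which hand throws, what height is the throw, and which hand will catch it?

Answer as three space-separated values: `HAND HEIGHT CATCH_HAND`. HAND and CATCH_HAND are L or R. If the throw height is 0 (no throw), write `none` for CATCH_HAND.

Beat 3: 3 mod 2 = 1, so hand = R
Throw height = pattern[3 mod 4] = pattern[3] = 3
Lands at beat 3+3=6, 6 mod 2 = 0, so catch hand = L

Answer: R 3 L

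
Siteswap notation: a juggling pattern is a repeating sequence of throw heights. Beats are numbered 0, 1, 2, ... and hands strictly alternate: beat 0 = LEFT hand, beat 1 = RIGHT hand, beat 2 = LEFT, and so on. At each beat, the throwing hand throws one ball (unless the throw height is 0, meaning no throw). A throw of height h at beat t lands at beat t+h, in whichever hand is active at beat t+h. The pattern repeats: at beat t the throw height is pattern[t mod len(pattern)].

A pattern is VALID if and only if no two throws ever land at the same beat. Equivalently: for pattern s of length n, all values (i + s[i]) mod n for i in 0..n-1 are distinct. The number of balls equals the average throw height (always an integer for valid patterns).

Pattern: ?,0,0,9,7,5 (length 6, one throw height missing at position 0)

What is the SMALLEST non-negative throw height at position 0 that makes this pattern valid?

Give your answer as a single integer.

i=0: s[i]=? (unknown)
i=1: (1 + 0) mod 6 = 1
i=2: (2 + 0) mod 6 = 2
i=3: (3 + 9) mod 6 = 0
i=4: (4 + 7) mod 6 = 5
i=5: (5 + 5) mod 6 = 4
Known residues: [0, 1, 2, 4, 5]; need a permutation of 0..5, so missing residue r = 3
Need (0 + s) mod 6 = 3; smallest s = (3 - 0) mod 6 = 3

Answer: 3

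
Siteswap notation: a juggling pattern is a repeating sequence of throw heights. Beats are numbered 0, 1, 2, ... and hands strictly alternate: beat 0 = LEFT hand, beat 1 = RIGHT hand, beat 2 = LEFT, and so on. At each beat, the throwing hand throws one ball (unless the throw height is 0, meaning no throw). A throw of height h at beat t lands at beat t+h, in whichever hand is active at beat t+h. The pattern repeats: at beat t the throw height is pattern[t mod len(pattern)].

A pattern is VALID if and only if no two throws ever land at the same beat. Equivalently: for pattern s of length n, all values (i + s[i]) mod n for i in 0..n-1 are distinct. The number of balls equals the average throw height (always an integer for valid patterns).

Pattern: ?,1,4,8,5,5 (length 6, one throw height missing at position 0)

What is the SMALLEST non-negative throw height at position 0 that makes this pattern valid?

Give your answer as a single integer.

Answer: 1

Derivation:
i=0: s[i]=? (unknown)
i=1: (1 + 1) mod 6 = 2
i=2: (2 + 4) mod 6 = 0
i=3: (3 + 8) mod 6 = 5
i=4: (4 + 5) mod 6 = 3
i=5: (5 + 5) mod 6 = 4
Known residues: [0, 2, 3, 4, 5]; need a permutation of 0..5, so missing residue r = 1
Need (0 + s) mod 6 = 1; smallest s = (1 - 0) mod 6 = 1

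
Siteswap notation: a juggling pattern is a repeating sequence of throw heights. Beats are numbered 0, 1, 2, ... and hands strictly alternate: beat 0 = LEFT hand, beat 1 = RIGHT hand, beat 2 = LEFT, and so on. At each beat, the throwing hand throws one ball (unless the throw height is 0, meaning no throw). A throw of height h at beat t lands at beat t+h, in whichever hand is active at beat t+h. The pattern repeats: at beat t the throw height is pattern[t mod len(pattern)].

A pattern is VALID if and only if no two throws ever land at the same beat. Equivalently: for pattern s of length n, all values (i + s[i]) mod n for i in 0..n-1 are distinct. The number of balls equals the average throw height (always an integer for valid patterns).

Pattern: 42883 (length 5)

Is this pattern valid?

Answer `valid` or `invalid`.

i=0: (i + s[i]) mod n = (0 + 4) mod 5 = 4
i=1: (i + s[i]) mod n = (1 + 2) mod 5 = 3
i=2: (i + s[i]) mod n = (2 + 8) mod 5 = 0
i=3: (i + s[i]) mod n = (3 + 8) mod 5 = 1
i=4: (i + s[i]) mod n = (4 + 3) mod 5 = 2
Residues: [4, 3, 0, 1, 2], distinct: True

Answer: valid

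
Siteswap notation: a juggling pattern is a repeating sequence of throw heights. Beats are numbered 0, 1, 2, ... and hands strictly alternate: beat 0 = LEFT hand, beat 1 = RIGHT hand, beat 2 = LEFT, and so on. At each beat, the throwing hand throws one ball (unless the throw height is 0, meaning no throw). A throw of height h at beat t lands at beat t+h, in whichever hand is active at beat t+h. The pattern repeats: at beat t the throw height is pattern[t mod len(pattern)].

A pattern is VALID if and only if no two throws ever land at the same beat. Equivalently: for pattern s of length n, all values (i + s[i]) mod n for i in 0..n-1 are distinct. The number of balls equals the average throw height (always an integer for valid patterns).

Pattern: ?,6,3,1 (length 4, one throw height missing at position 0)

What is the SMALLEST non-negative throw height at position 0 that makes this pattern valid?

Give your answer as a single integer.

i=0: s[i]=? (unknown)
i=1: (1 + 6) mod 4 = 3
i=2: (2 + 3) mod 4 = 1
i=3: (3 + 1) mod 4 = 0
Known residues: [0, 1, 3]; need a permutation of 0..3, so missing residue r = 2
Need (0 + s) mod 4 = 2; smallest s = (2 - 0) mod 4 = 2

Answer: 2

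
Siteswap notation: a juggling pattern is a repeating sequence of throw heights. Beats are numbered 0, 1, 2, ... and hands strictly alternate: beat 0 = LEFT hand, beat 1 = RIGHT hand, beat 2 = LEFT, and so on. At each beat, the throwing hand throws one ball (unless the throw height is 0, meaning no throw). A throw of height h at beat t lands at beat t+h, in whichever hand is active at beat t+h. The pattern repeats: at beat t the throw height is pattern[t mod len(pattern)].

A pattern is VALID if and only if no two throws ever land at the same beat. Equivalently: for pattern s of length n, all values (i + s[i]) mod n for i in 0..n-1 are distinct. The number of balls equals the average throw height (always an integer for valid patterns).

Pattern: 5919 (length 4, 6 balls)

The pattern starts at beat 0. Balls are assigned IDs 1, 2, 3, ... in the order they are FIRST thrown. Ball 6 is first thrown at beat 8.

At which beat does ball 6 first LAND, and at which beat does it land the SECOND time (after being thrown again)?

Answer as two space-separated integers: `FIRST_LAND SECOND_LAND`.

Answer: 13 22

Derivation:
Beat 0 (L): throw ball1 h=5 -> lands@5:R; in-air after throw: [b1@5:R]
Beat 1 (R): throw ball2 h=9 -> lands@10:L; in-air after throw: [b1@5:R b2@10:L]
Beat 2 (L): throw ball3 h=1 -> lands@3:R; in-air after throw: [b3@3:R b1@5:R b2@10:L]
Beat 3 (R): throw ball3 h=9 -> lands@12:L; in-air after throw: [b1@5:R b2@10:L b3@12:L]
Beat 4 (L): throw ball4 h=5 -> lands@9:R; in-air after throw: [b1@5:R b4@9:R b2@10:L b3@12:L]
Beat 5 (R): throw ball1 h=9 -> lands@14:L; in-air after throw: [b4@9:R b2@10:L b3@12:L b1@14:L]
Beat 6 (L): throw ball5 h=1 -> lands@7:R; in-air after throw: [b5@7:R b4@9:R b2@10:L b3@12:L b1@14:L]
Beat 7 (R): throw ball5 h=9 -> lands@16:L; in-air after throw: [b4@9:R b2@10:L b3@12:L b1@14:L b5@16:L]
Beat 8 (L): throw ball6 h=5 -> lands@13:R; in-air after throw: [b4@9:R b2@10:L b3@12:L b6@13:R b1@14:L b5@16:L]
Beat 9 (R): throw ball4 h=9 -> lands@18:L; in-air after throw: [b2@10:L b3@12:L b6@13:R b1@14:L b5@16:L b4@18:L]
Beat 10 (L): throw ball2 h=1 -> lands@11:R; in-air after throw: [b2@11:R b3@12:L b6@13:R b1@14:L b5@16:L b4@18:L]
Beat 11 (R): throw ball2 h=9 -> lands@20:L; in-air after throw: [b3@12:L b6@13:R b1@14:L b5@16:L b4@18:L b2@20:L]
Beat 12 (L): throw ball3 h=5 -> lands@17:R; in-air after throw: [b6@13:R b1@14:L b5@16:L b3@17:R b4@18:L b2@20:L]
Beat 13 (R): throw ball6 h=9 -> lands@22:L; in-air after throw: [b1@14:L b5@16:L b3@17:R b4@18:L b2@20:L b6@22:L]
Beat 14 (L): throw ball1 h=1 -> lands@15:R; in-air after throw: [b1@15:R b5@16:L b3@17:R b4@18:L b2@20:L b6@22:L]
Beat 15 (R): throw ball1 h=9 -> lands@24:L; in-air after throw: [b5@16:L b3@17:R b4@18:L b2@20:L b6@22:L b1@24:L]
Beat 16 (L): throw ball5 h=5 -> lands@21:R; in-air after throw: [b3@17:R b4@18:L b2@20:L b5@21:R b6@22:L b1@24:L]
Beat 17 (R): throw ball3 h=9 -> lands@26:L; in-air after throw: [b4@18:L b2@20:L b5@21:R b6@22:L b1@24:L b3@26:L]
Beat 18 (L): throw ball4 h=1 -> lands@19:R; in-air after throw: [b4@19:R b2@20:L b5@21:R b6@22:L b1@24:L b3@26:L]
Beat 19 (R): throw ball4 h=9 -> lands@28:L; in-air after throw: [b2@20:L b5@21:R b6@22:L b1@24:L b3@26:L b4@28:L]
Beat 20 (L): throw ball2 h=5 -> lands@25:R; in-air after throw: [b5@21:R b6@22:L b1@24:L b2@25:R b3@26:L b4@28:L]
Beat 21 (R): throw ball5 h=9 -> lands@30:L; in-air after throw: [b6@22:L b1@24:L b2@25:R b3@26:L b4@28:L b5@30:L]
Beat 22 (L): throw ball6 h=1 -> lands@23:R; in-air after throw: [b6@23:R b1@24:L b2@25:R b3@26:L b4@28:L b5@30:L]
Ball 6: thrown@8 h=5 -> first land @13; rethrown@13 h=9 -> second land @22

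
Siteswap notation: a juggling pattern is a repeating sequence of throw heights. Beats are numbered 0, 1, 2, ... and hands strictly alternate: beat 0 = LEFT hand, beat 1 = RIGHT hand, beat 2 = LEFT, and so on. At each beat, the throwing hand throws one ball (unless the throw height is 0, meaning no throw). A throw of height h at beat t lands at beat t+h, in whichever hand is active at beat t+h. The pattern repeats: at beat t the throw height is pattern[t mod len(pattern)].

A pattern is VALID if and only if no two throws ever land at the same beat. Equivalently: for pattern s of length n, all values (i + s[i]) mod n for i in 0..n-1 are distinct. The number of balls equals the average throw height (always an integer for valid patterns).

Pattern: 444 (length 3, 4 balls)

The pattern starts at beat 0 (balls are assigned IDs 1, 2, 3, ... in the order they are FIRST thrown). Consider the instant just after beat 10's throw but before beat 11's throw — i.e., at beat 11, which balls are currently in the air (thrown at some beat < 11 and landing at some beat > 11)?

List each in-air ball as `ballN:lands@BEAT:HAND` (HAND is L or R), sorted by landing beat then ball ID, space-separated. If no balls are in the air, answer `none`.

Beat 0 (L): throw ball1 h=4 -> lands@4:L; in-air after throw: [b1@4:L]
Beat 1 (R): throw ball2 h=4 -> lands@5:R; in-air after throw: [b1@4:L b2@5:R]
Beat 2 (L): throw ball3 h=4 -> lands@6:L; in-air after throw: [b1@4:L b2@5:R b3@6:L]
Beat 3 (R): throw ball4 h=4 -> lands@7:R; in-air after throw: [b1@4:L b2@5:R b3@6:L b4@7:R]
Beat 4 (L): throw ball1 h=4 -> lands@8:L; in-air after throw: [b2@5:R b3@6:L b4@7:R b1@8:L]
Beat 5 (R): throw ball2 h=4 -> lands@9:R; in-air after throw: [b3@6:L b4@7:R b1@8:L b2@9:R]
Beat 6 (L): throw ball3 h=4 -> lands@10:L; in-air after throw: [b4@7:R b1@8:L b2@9:R b3@10:L]
Beat 7 (R): throw ball4 h=4 -> lands@11:R; in-air after throw: [b1@8:L b2@9:R b3@10:L b4@11:R]
Beat 8 (L): throw ball1 h=4 -> lands@12:L; in-air after throw: [b2@9:R b3@10:L b4@11:R b1@12:L]
Beat 9 (R): throw ball2 h=4 -> lands@13:R; in-air after throw: [b3@10:L b4@11:R b1@12:L b2@13:R]
Beat 10 (L): throw ball3 h=4 -> lands@14:L; in-air after throw: [b4@11:R b1@12:L b2@13:R b3@14:L]
Beat 11 (R): throw ball4 h=4 -> lands@15:R; in-air after throw: [b1@12:L b2@13:R b3@14:L b4@15:R]

Answer: ball1:lands@12:L ball2:lands@13:R ball3:lands@14:L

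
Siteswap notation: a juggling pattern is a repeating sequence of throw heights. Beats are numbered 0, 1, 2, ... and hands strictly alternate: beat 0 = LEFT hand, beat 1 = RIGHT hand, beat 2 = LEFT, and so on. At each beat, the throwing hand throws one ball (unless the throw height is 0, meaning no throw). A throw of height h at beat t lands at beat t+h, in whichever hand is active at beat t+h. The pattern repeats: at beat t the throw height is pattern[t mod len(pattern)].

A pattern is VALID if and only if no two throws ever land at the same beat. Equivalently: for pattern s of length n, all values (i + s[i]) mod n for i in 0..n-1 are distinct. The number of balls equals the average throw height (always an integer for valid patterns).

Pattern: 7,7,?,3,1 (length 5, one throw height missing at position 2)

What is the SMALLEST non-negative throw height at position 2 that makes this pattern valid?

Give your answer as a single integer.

Answer: 2

Derivation:
i=0: (0 + 7) mod 5 = 2
i=1: (1 + 7) mod 5 = 3
i=2: s[i]=? (unknown)
i=3: (3 + 3) mod 5 = 1
i=4: (4 + 1) mod 5 = 0
Known residues: [0, 1, 2, 3]; need a permutation of 0..4, so missing residue r = 4
Need (2 + s) mod 5 = 4; smallest s = (4 - 2) mod 5 = 2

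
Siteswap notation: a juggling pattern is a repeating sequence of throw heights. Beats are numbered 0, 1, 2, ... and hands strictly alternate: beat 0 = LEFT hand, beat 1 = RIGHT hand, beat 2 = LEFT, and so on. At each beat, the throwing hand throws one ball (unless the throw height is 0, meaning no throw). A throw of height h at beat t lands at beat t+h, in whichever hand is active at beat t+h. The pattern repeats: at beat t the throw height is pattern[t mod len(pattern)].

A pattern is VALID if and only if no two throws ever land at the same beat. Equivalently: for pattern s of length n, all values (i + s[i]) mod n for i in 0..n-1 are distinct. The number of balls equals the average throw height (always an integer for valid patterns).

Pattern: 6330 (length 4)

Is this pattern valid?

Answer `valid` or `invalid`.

Answer: valid

Derivation:
i=0: (i + s[i]) mod n = (0 + 6) mod 4 = 2
i=1: (i + s[i]) mod n = (1 + 3) mod 4 = 0
i=2: (i + s[i]) mod n = (2 + 3) mod 4 = 1
i=3: (i + s[i]) mod n = (3 + 0) mod 4 = 3
Residues: [2, 0, 1, 3], distinct: True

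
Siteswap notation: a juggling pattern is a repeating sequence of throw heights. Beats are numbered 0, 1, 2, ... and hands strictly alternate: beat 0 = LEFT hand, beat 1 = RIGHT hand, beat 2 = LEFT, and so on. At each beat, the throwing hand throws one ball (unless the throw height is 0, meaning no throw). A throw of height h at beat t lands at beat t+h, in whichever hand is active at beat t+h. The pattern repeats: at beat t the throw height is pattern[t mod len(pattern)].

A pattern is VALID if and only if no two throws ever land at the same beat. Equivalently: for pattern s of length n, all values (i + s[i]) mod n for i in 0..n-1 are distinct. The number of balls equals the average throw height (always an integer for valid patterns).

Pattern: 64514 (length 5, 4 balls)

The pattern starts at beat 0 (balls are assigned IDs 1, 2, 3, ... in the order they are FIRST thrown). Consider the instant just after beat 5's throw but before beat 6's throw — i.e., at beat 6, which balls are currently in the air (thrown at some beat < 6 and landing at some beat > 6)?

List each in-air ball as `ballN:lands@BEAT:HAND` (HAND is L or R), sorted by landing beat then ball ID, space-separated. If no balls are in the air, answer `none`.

Beat 0 (L): throw ball1 h=6 -> lands@6:L; in-air after throw: [b1@6:L]
Beat 1 (R): throw ball2 h=4 -> lands@5:R; in-air after throw: [b2@5:R b1@6:L]
Beat 2 (L): throw ball3 h=5 -> lands@7:R; in-air after throw: [b2@5:R b1@6:L b3@7:R]
Beat 3 (R): throw ball4 h=1 -> lands@4:L; in-air after throw: [b4@4:L b2@5:R b1@6:L b3@7:R]
Beat 4 (L): throw ball4 h=4 -> lands@8:L; in-air after throw: [b2@5:R b1@6:L b3@7:R b4@8:L]
Beat 5 (R): throw ball2 h=6 -> lands@11:R; in-air after throw: [b1@6:L b3@7:R b4@8:L b2@11:R]
Beat 6 (L): throw ball1 h=4 -> lands@10:L; in-air after throw: [b3@7:R b4@8:L b1@10:L b2@11:R]

Answer: ball3:lands@7:R ball4:lands@8:L ball2:lands@11:R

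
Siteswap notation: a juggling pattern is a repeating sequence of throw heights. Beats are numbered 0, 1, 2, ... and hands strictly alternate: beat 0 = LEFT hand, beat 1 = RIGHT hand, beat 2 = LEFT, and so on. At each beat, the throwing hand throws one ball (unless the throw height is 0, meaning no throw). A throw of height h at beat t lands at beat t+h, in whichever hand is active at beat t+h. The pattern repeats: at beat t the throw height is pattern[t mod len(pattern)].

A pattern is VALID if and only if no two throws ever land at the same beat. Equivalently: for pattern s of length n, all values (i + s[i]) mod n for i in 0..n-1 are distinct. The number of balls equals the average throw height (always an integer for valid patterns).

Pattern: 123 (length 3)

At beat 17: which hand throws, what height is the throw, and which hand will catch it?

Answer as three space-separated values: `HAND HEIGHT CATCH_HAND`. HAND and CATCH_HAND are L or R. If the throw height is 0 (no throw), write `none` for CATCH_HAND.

Beat 17: 17 mod 2 = 1, so hand = R
Throw height = pattern[17 mod 3] = pattern[2] = 3
Lands at beat 17+3=20, 20 mod 2 = 0, so catch hand = L

Answer: R 3 L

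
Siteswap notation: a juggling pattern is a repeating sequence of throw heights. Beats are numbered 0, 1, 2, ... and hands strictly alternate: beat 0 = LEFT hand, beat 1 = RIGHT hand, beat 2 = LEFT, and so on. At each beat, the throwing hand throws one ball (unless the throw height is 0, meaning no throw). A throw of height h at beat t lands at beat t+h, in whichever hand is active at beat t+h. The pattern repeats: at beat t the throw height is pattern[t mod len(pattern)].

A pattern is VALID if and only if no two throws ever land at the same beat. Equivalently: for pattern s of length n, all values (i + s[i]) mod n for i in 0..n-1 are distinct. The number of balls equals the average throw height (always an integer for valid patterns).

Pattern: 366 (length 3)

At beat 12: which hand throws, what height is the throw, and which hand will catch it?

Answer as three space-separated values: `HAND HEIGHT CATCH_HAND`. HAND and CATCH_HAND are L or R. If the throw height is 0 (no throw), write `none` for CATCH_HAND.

Beat 12: 12 mod 2 = 0, so hand = L
Throw height = pattern[12 mod 3] = pattern[0] = 3
Lands at beat 12+3=15, 15 mod 2 = 1, so catch hand = R

Answer: L 3 R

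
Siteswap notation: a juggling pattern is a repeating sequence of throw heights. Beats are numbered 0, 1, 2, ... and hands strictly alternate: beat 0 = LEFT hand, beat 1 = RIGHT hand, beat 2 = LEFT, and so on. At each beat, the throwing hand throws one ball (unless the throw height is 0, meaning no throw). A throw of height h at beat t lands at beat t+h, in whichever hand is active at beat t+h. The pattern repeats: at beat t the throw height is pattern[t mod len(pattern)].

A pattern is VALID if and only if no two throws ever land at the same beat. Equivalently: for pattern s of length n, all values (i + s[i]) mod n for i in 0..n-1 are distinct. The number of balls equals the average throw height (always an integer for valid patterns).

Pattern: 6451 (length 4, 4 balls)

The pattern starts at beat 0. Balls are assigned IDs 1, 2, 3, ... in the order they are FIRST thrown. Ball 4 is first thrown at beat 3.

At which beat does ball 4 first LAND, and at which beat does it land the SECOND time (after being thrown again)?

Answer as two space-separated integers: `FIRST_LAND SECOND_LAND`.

Answer: 4 10

Derivation:
Beat 0 (L): throw ball1 h=6 -> lands@6:L; in-air after throw: [b1@6:L]
Beat 1 (R): throw ball2 h=4 -> lands@5:R; in-air after throw: [b2@5:R b1@6:L]
Beat 2 (L): throw ball3 h=5 -> lands@7:R; in-air after throw: [b2@5:R b1@6:L b3@7:R]
Beat 3 (R): throw ball4 h=1 -> lands@4:L; in-air after throw: [b4@4:L b2@5:R b1@6:L b3@7:R]
Beat 4 (L): throw ball4 h=6 -> lands@10:L; in-air after throw: [b2@5:R b1@6:L b3@7:R b4@10:L]
Beat 5 (R): throw ball2 h=4 -> lands@9:R; in-air after throw: [b1@6:L b3@7:R b2@9:R b4@10:L]
Beat 6 (L): throw ball1 h=5 -> lands@11:R; in-air after throw: [b3@7:R b2@9:R b4@10:L b1@11:R]
Beat 7 (R): throw ball3 h=1 -> lands@8:L; in-air after throw: [b3@8:L b2@9:R b4@10:L b1@11:R]
Beat 8 (L): throw ball3 h=6 -> lands@14:L; in-air after throw: [b2@9:R b4@10:L b1@11:R b3@14:L]
Beat 9 (R): throw ball2 h=4 -> lands@13:R; in-air after throw: [b4@10:L b1@11:R b2@13:R b3@14:L]
Beat 10 (L): throw ball4 h=5 -> lands@15:R; in-air after throw: [b1@11:R b2@13:R b3@14:L b4@15:R]
Ball 4: thrown@3 h=1 -> first land @4; rethrown@4 h=6 -> second land @10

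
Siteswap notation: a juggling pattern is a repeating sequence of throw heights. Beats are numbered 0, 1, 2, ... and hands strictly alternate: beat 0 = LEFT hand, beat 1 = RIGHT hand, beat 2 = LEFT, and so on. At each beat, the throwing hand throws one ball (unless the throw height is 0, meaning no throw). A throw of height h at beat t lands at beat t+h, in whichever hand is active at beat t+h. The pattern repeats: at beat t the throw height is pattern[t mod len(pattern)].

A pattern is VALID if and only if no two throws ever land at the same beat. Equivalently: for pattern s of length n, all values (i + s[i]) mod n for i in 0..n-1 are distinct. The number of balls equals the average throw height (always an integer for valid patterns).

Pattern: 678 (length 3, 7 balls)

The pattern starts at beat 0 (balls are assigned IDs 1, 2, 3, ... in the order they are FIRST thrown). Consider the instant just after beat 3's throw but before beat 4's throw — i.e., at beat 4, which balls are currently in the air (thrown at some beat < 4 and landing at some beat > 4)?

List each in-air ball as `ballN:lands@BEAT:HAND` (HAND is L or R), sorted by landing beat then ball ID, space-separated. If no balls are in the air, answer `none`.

Answer: ball1:lands@6:L ball2:lands@8:L ball4:lands@9:R ball3:lands@10:L

Derivation:
Beat 0 (L): throw ball1 h=6 -> lands@6:L; in-air after throw: [b1@6:L]
Beat 1 (R): throw ball2 h=7 -> lands@8:L; in-air after throw: [b1@6:L b2@8:L]
Beat 2 (L): throw ball3 h=8 -> lands@10:L; in-air after throw: [b1@6:L b2@8:L b3@10:L]
Beat 3 (R): throw ball4 h=6 -> lands@9:R; in-air after throw: [b1@6:L b2@8:L b4@9:R b3@10:L]
Beat 4 (L): throw ball5 h=7 -> lands@11:R; in-air after throw: [b1@6:L b2@8:L b4@9:R b3@10:L b5@11:R]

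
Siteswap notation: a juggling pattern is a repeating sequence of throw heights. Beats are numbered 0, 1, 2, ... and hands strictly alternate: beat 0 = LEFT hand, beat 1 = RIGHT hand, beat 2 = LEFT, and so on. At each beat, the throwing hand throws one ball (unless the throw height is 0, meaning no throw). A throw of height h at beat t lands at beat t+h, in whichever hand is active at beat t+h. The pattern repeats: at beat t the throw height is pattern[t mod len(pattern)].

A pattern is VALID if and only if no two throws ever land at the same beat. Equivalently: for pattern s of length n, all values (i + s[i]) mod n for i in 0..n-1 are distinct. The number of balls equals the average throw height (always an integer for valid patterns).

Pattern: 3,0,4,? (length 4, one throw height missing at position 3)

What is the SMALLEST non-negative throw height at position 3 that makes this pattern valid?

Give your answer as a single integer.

i=0: (0 + 3) mod 4 = 3
i=1: (1 + 0) mod 4 = 1
i=2: (2 + 4) mod 4 = 2
i=3: s[i]=? (unknown)
Known residues: [1, 2, 3]; need a permutation of 0..3, so missing residue r = 0
Need (3 + s) mod 4 = 0; smallest s = (0 - 3) mod 4 = 1

Answer: 1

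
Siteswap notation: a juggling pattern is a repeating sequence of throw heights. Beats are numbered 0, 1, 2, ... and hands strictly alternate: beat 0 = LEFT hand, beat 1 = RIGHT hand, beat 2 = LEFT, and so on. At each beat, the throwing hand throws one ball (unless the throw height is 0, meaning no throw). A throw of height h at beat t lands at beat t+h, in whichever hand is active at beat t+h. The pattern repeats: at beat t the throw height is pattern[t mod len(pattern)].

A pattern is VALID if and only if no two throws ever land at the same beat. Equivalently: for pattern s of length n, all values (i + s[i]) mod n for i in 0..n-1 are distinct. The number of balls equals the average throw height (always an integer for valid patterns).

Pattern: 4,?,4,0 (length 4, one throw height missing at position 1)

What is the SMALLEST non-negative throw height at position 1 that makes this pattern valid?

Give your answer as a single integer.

Answer: 0

Derivation:
i=0: (0 + 4) mod 4 = 0
i=1: s[i]=? (unknown)
i=2: (2 + 4) mod 4 = 2
i=3: (3 + 0) mod 4 = 3
Known residues: [0, 2, 3]; need a permutation of 0..3, so missing residue r = 1
Need (1 + s) mod 4 = 1; smallest s = (1 - 1) mod 4 = 0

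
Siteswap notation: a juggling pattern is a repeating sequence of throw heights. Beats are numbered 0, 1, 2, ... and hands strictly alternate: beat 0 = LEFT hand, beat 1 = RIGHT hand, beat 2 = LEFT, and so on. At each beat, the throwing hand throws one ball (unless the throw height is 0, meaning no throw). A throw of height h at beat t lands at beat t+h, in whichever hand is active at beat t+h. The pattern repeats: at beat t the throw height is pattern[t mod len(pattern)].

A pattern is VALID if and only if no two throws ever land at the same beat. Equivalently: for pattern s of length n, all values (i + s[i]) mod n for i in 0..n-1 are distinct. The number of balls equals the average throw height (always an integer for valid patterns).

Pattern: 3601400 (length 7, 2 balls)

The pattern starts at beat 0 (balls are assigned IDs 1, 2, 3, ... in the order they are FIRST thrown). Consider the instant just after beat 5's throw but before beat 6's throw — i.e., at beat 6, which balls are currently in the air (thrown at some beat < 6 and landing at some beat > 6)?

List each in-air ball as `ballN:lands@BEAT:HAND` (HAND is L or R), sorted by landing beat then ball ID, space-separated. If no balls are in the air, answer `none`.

Beat 0 (L): throw ball1 h=3 -> lands@3:R; in-air after throw: [b1@3:R]
Beat 1 (R): throw ball2 h=6 -> lands@7:R; in-air after throw: [b1@3:R b2@7:R]
Beat 3 (R): throw ball1 h=1 -> lands@4:L; in-air after throw: [b1@4:L b2@7:R]
Beat 4 (L): throw ball1 h=4 -> lands@8:L; in-air after throw: [b2@7:R b1@8:L]

Answer: ball2:lands@7:R ball1:lands@8:L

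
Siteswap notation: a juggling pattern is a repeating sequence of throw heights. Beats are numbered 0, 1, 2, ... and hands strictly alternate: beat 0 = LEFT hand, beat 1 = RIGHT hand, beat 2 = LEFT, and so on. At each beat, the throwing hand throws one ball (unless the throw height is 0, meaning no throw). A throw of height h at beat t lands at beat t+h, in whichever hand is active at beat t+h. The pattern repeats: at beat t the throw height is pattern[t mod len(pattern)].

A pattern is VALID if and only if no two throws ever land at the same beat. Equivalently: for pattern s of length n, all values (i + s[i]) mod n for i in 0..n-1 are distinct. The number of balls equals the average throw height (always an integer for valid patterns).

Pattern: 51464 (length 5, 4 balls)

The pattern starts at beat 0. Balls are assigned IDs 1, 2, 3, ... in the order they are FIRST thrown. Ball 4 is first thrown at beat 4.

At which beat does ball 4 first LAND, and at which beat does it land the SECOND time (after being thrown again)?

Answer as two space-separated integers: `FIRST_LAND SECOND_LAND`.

Answer: 8 14

Derivation:
Beat 0 (L): throw ball1 h=5 -> lands@5:R; in-air after throw: [b1@5:R]
Beat 1 (R): throw ball2 h=1 -> lands@2:L; in-air after throw: [b2@2:L b1@5:R]
Beat 2 (L): throw ball2 h=4 -> lands@6:L; in-air after throw: [b1@5:R b2@6:L]
Beat 3 (R): throw ball3 h=6 -> lands@9:R; in-air after throw: [b1@5:R b2@6:L b3@9:R]
Beat 4 (L): throw ball4 h=4 -> lands@8:L; in-air after throw: [b1@5:R b2@6:L b4@8:L b3@9:R]
Beat 5 (R): throw ball1 h=5 -> lands@10:L; in-air after throw: [b2@6:L b4@8:L b3@9:R b1@10:L]
Beat 6 (L): throw ball2 h=1 -> lands@7:R; in-air after throw: [b2@7:R b4@8:L b3@9:R b1@10:L]
Beat 7 (R): throw ball2 h=4 -> lands@11:R; in-air after throw: [b4@8:L b3@9:R b1@10:L b2@11:R]
Beat 8 (L): throw ball4 h=6 -> lands@14:L; in-air after throw: [b3@9:R b1@10:L b2@11:R b4@14:L]
Beat 9 (R): throw ball3 h=4 -> lands@13:R; in-air after throw: [b1@10:L b2@11:R b3@13:R b4@14:L]
Beat 10 (L): throw ball1 h=5 -> lands@15:R; in-air after throw: [b2@11:R b3@13:R b4@14:L b1@15:R]
Beat 11 (R): throw ball2 h=1 -> lands@12:L; in-air after throw: [b2@12:L b3@13:R b4@14:L b1@15:R]
Beat 12 (L): throw ball2 h=4 -> lands@16:L; in-air after throw: [b3@13:R b4@14:L b1@15:R b2@16:L]
Ball 4: thrown@4 h=4 -> first land @8; rethrown@8 h=6 -> second land @14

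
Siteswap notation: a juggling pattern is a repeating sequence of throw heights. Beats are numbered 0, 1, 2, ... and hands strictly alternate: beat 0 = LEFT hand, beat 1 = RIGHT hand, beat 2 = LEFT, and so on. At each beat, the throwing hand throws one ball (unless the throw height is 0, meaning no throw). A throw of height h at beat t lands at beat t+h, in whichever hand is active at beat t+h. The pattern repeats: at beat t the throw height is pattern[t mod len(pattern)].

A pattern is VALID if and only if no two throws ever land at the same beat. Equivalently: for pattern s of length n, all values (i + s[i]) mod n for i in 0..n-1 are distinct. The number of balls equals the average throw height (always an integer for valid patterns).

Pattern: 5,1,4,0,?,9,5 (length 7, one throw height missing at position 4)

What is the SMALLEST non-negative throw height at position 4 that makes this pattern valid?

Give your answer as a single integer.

Answer: 4

Derivation:
i=0: (0 + 5) mod 7 = 5
i=1: (1 + 1) mod 7 = 2
i=2: (2 + 4) mod 7 = 6
i=3: (3 + 0) mod 7 = 3
i=4: s[i]=? (unknown)
i=5: (5 + 9) mod 7 = 0
i=6: (6 + 5) mod 7 = 4
Known residues: [0, 2, 3, 4, 5, 6]; need a permutation of 0..6, so missing residue r = 1
Need (4 + s) mod 7 = 1; smallest s = (1 - 4) mod 7 = 4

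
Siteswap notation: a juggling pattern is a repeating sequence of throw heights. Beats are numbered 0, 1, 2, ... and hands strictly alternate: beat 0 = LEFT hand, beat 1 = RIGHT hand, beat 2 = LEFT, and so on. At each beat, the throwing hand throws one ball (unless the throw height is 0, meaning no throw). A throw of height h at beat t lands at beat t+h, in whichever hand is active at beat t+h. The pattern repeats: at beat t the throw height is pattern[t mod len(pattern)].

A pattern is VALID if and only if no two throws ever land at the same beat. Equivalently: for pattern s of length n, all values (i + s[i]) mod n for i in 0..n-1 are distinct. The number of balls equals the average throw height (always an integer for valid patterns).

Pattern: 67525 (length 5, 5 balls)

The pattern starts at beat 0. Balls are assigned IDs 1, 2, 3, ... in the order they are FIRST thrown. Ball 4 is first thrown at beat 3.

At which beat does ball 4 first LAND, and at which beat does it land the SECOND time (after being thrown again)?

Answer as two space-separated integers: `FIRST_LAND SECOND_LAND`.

Answer: 5 11

Derivation:
Beat 0 (L): throw ball1 h=6 -> lands@6:L; in-air after throw: [b1@6:L]
Beat 1 (R): throw ball2 h=7 -> lands@8:L; in-air after throw: [b1@6:L b2@8:L]
Beat 2 (L): throw ball3 h=5 -> lands@7:R; in-air after throw: [b1@6:L b3@7:R b2@8:L]
Beat 3 (R): throw ball4 h=2 -> lands@5:R; in-air after throw: [b4@5:R b1@6:L b3@7:R b2@8:L]
Beat 4 (L): throw ball5 h=5 -> lands@9:R; in-air after throw: [b4@5:R b1@6:L b3@7:R b2@8:L b5@9:R]
Beat 5 (R): throw ball4 h=6 -> lands@11:R; in-air after throw: [b1@6:L b3@7:R b2@8:L b5@9:R b4@11:R]
Beat 6 (L): throw ball1 h=7 -> lands@13:R; in-air after throw: [b3@7:R b2@8:L b5@9:R b4@11:R b1@13:R]
Beat 7 (R): throw ball3 h=5 -> lands@12:L; in-air after throw: [b2@8:L b5@9:R b4@11:R b3@12:L b1@13:R]
Beat 8 (L): throw ball2 h=2 -> lands@10:L; in-air after throw: [b5@9:R b2@10:L b4@11:R b3@12:L b1@13:R]
Beat 9 (R): throw ball5 h=5 -> lands@14:L; in-air after throw: [b2@10:L b4@11:R b3@12:L b1@13:R b5@14:L]
Beat 10 (L): throw ball2 h=6 -> lands@16:L; in-air after throw: [b4@11:R b3@12:L b1@13:R b5@14:L b2@16:L]
Beat 11 (R): throw ball4 h=7 -> lands@18:L; in-air after throw: [b3@12:L b1@13:R b5@14:L b2@16:L b4@18:L]
Ball 4: thrown@3 h=2 -> first land @5; rethrown@5 h=6 -> second land @11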